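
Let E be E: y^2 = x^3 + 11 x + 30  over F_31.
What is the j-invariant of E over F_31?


Delta = -16(4 a^3 + 27 b^2) mod 31 = 6
-1728 * (4 a)^3 = -1728 * (4*11)^3 mod 31 = 30
j = 30 * 6^(-1) mod 31 = 5

j = 5 (mod 31)


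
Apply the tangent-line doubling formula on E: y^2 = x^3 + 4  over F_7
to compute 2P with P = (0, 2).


Doubling: s = (3 x1^2 + a) / (2 y1)
s = (3*0^2 + 0) / (2*2) mod 7 = 0
x3 = s^2 - 2 x1 mod 7 = 0^2 - 2*0 = 0
y3 = s (x1 - x3) - y1 mod 7 = 0 * (0 - 0) - 2 = 5

2P = (0, 5)


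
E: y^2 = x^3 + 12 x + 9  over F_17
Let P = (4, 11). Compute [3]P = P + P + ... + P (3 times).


k = 3 = 11_2 (binary, LSB first: 11)
Double-and-add from P = (4, 11):
  bit 0 = 1: acc = O + (4, 11) = (4, 11)
  bit 1 = 1: acc = (4, 11) + (0, 3) = (0, 14)

3P = (0, 14)


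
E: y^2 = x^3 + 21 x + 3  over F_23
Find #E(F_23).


For each x in F_23, count y with y^2 = x^3 + 21 x + 3 mod 23:
  x = 0: RHS = 3, y in [7, 16]  -> 2 point(s)
  x = 1: RHS = 2, y in [5, 18]  -> 2 point(s)
  x = 3: RHS = 1, y in [1, 22]  -> 2 point(s)
  x = 4: RHS = 13, y in [6, 17]  -> 2 point(s)
  x = 5: RHS = 3, y in [7, 16]  -> 2 point(s)
  x = 6: RHS = 0, y in [0]  -> 1 point(s)
  x = 8: RHS = 16, y in [4, 19]  -> 2 point(s)
  x = 9: RHS = 1, y in [1, 22]  -> 2 point(s)
  x = 11: RHS = 1, y in [1, 22]  -> 2 point(s)
  x = 13: RHS = 12, y in [9, 14]  -> 2 point(s)
  x = 15: RHS = 13, y in [6, 17]  -> 2 point(s)
  x = 17: RHS = 6, y in [11, 12]  -> 2 point(s)
  x = 18: RHS = 3, y in [7, 16]  -> 2 point(s)
  x = 19: RHS = 16, y in [4, 19]  -> 2 point(s)
  x = 22: RHS = 4, y in [2, 21]  -> 2 point(s)
Affine points: 29. Add the point at infinity: total = 30.

#E(F_23) = 30


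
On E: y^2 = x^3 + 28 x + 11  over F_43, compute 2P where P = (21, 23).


Doubling: s = (3 x1^2 + a) / (2 y1)
s = (3*21^2 + 28) / (2*23) mod 43 = 6
x3 = s^2 - 2 x1 mod 43 = 6^2 - 2*21 = 37
y3 = s (x1 - x3) - y1 mod 43 = 6 * (21 - 37) - 23 = 10

2P = (37, 10)


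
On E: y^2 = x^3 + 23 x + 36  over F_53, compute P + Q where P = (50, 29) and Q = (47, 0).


P != Q, so use the chord formula.
s = (y2 - y1) / (x2 - x1) = (24) / (50) mod 53 = 45
x3 = s^2 - x1 - x2 mod 53 = 45^2 - 50 - 47 = 20
y3 = s (x1 - x3) - y1 mod 53 = 45 * (50 - 20) - 29 = 49

P + Q = (20, 49)


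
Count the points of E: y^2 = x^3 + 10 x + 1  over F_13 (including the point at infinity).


For each x in F_13, count y with y^2 = x^3 + 10 x + 1 mod 13:
  x = 0: RHS = 1, y in [1, 12]  -> 2 point(s)
  x = 1: RHS = 12, y in [5, 8]  -> 2 point(s)
  x = 2: RHS = 3, y in [4, 9]  -> 2 point(s)
  x = 4: RHS = 1, y in [1, 12]  -> 2 point(s)
  x = 6: RHS = 4, y in [2, 11]  -> 2 point(s)
  x = 9: RHS = 1, y in [1, 12]  -> 2 point(s)
  x = 10: RHS = 9, y in [3, 10]  -> 2 point(s)
  x = 11: RHS = 12, y in [5, 8]  -> 2 point(s)
  x = 12: RHS = 3, y in [4, 9]  -> 2 point(s)
Affine points: 18. Add the point at infinity: total = 19.

#E(F_13) = 19


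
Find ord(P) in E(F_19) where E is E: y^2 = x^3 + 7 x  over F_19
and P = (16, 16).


Compute successive multiples of P until we hit O:
  1P = (16, 16)
  2P = (17, 15)
  3P = (6, 12)
  4P = (4, 4)
  5P = (0, 0)
  6P = (4, 15)
  7P = (6, 7)
  8P = (17, 4)
  ... (continuing to 10P)
  10P = O

ord(P) = 10


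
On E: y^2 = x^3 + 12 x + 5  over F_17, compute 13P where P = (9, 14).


k = 13 = 1101_2 (binary, LSB first: 1011)
Double-and-add from P = (9, 14):
  bit 0 = 1: acc = O + (9, 14) = (9, 14)
  bit 1 = 0: acc unchanged = (9, 14)
  bit 2 = 1: acc = (9, 14) + (4, 10) = (6, 2)
  bit 3 = 1: acc = (6, 2) + (1, 16) = (9, 3)

13P = (9, 3)


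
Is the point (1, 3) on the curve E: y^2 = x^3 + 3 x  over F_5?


Check whether y^2 = x^3 + 3 x + 0 (mod 5) for (x, y) = (1, 3).
LHS: y^2 = 3^2 mod 5 = 4
RHS: x^3 + 3 x + 0 = 1^3 + 3*1 + 0 mod 5 = 4
LHS = RHS

Yes, on the curve


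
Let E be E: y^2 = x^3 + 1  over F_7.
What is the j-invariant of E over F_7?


Delta = -16(4 a^3 + 27 b^2) mod 7 = 2
-1728 * (4 a)^3 = -1728 * (4*0)^3 mod 7 = 0
j = 0 * 2^(-1) mod 7 = 0

j = 0 (mod 7)


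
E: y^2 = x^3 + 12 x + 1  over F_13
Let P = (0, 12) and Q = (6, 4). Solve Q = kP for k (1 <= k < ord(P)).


Enumerate multiples of P until we hit Q = (6, 4):
  1P = (0, 12)
  2P = (10, 9)
  3P = (4, 10)
  4P = (6, 4)
Match found at i = 4.

k = 4


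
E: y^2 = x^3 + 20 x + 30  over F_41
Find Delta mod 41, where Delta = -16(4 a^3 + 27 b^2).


4 a^3 + 27 b^2 = 4*20^3 + 27*30^2 = 32000 + 24300 = 56300
Delta = -16 * (56300) = -900800
Delta mod 41 = 11

Delta = 11 (mod 41)


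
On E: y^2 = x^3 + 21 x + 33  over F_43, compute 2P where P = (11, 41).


Doubling: s = (3 x1^2 + a) / (2 y1)
s = (3*11^2 + 21) / (2*41) mod 43 = 33
x3 = s^2 - 2 x1 mod 43 = 33^2 - 2*11 = 35
y3 = s (x1 - x3) - y1 mod 43 = 33 * (11 - 35) - 41 = 27

2P = (35, 27)


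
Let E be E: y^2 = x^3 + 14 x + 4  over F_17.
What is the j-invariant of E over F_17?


Delta = -16(4 a^3 + 27 b^2) mod 17 = 1
-1728 * (4 a)^3 = -1728 * (4*14)^3 mod 17 = 2
j = 2 * 1^(-1) mod 17 = 2

j = 2 (mod 17)


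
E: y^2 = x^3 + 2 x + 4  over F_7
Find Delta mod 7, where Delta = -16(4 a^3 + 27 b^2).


4 a^3 + 27 b^2 = 4*2^3 + 27*4^2 = 32 + 432 = 464
Delta = -16 * (464) = -7424
Delta mod 7 = 3

Delta = 3 (mod 7)


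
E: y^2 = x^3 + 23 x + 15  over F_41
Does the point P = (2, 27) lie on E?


Check whether y^2 = x^3 + 23 x + 15 (mod 41) for (x, y) = (2, 27).
LHS: y^2 = 27^2 mod 41 = 32
RHS: x^3 + 23 x + 15 = 2^3 + 23*2 + 15 mod 41 = 28
LHS != RHS

No, not on the curve


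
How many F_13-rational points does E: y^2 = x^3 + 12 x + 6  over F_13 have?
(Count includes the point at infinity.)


For each x in F_13, count y with y^2 = x^3 + 12 x + 6 mod 13:
  x = 2: RHS = 12, y in [5, 8]  -> 2 point(s)
  x = 3: RHS = 4, y in [2, 11]  -> 2 point(s)
  x = 4: RHS = 1, y in [1, 12]  -> 2 point(s)
  x = 5: RHS = 9, y in [3, 10]  -> 2 point(s)
  x = 7: RHS = 4, y in [2, 11]  -> 2 point(s)
  x = 8: RHS = 3, y in [4, 9]  -> 2 point(s)
  x = 11: RHS = 0, y in [0]  -> 1 point(s)
Affine points: 13. Add the point at infinity: total = 14.

#E(F_13) = 14


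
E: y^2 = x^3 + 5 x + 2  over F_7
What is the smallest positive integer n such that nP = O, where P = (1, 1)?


Compute successive multiples of P until we hit O:
  1P = (1, 1)
  2P = (0, 3)
  3P = (3, 3)
  4P = (4, 3)
  5P = (4, 4)
  6P = (3, 4)
  7P = (0, 4)
  8P = (1, 6)
  ... (continuing to 9P)
  9P = O

ord(P) = 9


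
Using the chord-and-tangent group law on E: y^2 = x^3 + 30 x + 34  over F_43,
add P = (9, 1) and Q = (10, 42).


P != Q, so use the chord formula.
s = (y2 - y1) / (x2 - x1) = (41) / (1) mod 43 = 41
x3 = s^2 - x1 - x2 mod 43 = 41^2 - 9 - 10 = 28
y3 = s (x1 - x3) - y1 mod 43 = 41 * (9 - 28) - 1 = 37

P + Q = (28, 37)


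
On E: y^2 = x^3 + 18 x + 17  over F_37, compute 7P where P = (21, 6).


k = 7 = 111_2 (binary, LSB first: 111)
Double-and-add from P = (21, 6):
  bit 0 = 1: acc = O + (21, 6) = (21, 6)
  bit 1 = 1: acc = (21, 6) + (21, 31) = O
  bit 2 = 1: acc = O + (21, 6) = (21, 6)

7P = (21, 6)


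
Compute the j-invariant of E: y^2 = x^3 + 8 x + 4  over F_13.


Delta = -16(4 a^3 + 27 b^2) mod 13 = 9
-1728 * (4 a)^3 = -1728 * (4*8)^3 mod 13 = 8
j = 8 * 9^(-1) mod 13 = 11

j = 11 (mod 13)


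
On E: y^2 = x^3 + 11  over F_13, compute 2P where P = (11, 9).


Doubling: s = (3 x1^2 + a) / (2 y1)
s = (3*11^2 + 0) / (2*9) mod 13 = 5
x3 = s^2 - 2 x1 mod 13 = 5^2 - 2*11 = 3
y3 = s (x1 - x3) - y1 mod 13 = 5 * (11 - 3) - 9 = 5

2P = (3, 5)


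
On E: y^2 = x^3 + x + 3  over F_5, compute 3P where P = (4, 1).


k = 3 = 11_2 (binary, LSB first: 11)
Double-and-add from P = (4, 1):
  bit 0 = 1: acc = O + (4, 1) = (4, 1)
  bit 1 = 1: acc = (4, 1) + (1, 0) = (4, 4)

3P = (4, 4)


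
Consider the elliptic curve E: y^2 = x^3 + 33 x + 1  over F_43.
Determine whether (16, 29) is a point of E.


Check whether y^2 = x^3 + 33 x + 1 (mod 43) for (x, y) = (16, 29).
LHS: y^2 = 29^2 mod 43 = 24
RHS: x^3 + 33 x + 1 = 16^3 + 33*16 + 1 mod 43 = 24
LHS = RHS

Yes, on the curve


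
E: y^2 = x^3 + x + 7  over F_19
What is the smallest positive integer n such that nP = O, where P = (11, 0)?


Compute successive multiples of P until we hit O:
  1P = (11, 0)
  2P = O

ord(P) = 2


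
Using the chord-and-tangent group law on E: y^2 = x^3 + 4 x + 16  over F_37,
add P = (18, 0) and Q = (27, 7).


P != Q, so use the chord formula.
s = (y2 - y1) / (x2 - x1) = (7) / (9) mod 37 = 9
x3 = s^2 - x1 - x2 mod 37 = 9^2 - 18 - 27 = 36
y3 = s (x1 - x3) - y1 mod 37 = 9 * (18 - 36) - 0 = 23

P + Q = (36, 23)


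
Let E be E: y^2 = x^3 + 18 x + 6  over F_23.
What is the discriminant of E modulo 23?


4 a^3 + 27 b^2 = 4*18^3 + 27*6^2 = 23328 + 972 = 24300
Delta = -16 * (24300) = -388800
Delta mod 23 = 15

Delta = 15 (mod 23)


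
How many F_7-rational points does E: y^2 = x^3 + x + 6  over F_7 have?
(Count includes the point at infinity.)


For each x in F_7, count y with y^2 = x^3 + 1 x + 6 mod 7:
  x = 1: RHS = 1, y in [1, 6]  -> 2 point(s)
  x = 2: RHS = 2, y in [3, 4]  -> 2 point(s)
  x = 3: RHS = 1, y in [1, 6]  -> 2 point(s)
  x = 4: RHS = 4, y in [2, 5]  -> 2 point(s)
  x = 6: RHS = 4, y in [2, 5]  -> 2 point(s)
Affine points: 10. Add the point at infinity: total = 11.

#E(F_7) = 11


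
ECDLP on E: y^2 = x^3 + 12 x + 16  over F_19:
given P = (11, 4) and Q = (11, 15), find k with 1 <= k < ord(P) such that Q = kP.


Enumerate multiples of P until we hit Q = (11, 15):
  1P = (11, 4)
  2P = (6, 0)
  3P = (11, 15)
Match found at i = 3.

k = 3


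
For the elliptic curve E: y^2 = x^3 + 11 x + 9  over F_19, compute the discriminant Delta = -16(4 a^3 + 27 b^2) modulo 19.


4 a^3 + 27 b^2 = 4*11^3 + 27*9^2 = 5324 + 2187 = 7511
Delta = -16 * (7511) = -120176
Delta mod 19 = 18

Delta = 18 (mod 19)


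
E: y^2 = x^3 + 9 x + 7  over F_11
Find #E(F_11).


For each x in F_11, count y with y^2 = x^3 + 9 x + 7 mod 11:
  x = 2: RHS = 0, y in [0]  -> 1 point(s)
  x = 5: RHS = 1, y in [1, 10]  -> 2 point(s)
  x = 9: RHS = 3, y in [5, 6]  -> 2 point(s)
Affine points: 5. Add the point at infinity: total = 6.

#E(F_11) = 6


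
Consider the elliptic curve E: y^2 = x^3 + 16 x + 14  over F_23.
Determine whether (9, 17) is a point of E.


Check whether y^2 = x^3 + 16 x + 14 (mod 23) for (x, y) = (9, 17).
LHS: y^2 = 17^2 mod 23 = 13
RHS: x^3 + 16 x + 14 = 9^3 + 16*9 + 14 mod 23 = 13
LHS = RHS

Yes, on the curve


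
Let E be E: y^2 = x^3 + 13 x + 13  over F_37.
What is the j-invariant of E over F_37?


Delta = -16(4 a^3 + 27 b^2) mod 37 = 22
-1728 * (4 a)^3 = -1728 * (4*13)^3 mod 37 = 14
j = 14 * 22^(-1) mod 37 = 4

j = 4 (mod 37)


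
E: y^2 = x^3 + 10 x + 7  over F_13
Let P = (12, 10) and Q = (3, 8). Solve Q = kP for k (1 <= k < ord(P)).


Enumerate multiples of P until we hit Q = (3, 8):
  1P = (12, 10)
  2P = (2, 3)
  3P = (3, 8)
Match found at i = 3.

k = 3


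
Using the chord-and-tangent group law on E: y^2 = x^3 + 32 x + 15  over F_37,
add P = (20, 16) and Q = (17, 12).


P != Q, so use the chord formula.
s = (y2 - y1) / (x2 - x1) = (33) / (34) mod 37 = 26
x3 = s^2 - x1 - x2 mod 37 = 26^2 - 20 - 17 = 10
y3 = s (x1 - x3) - y1 mod 37 = 26 * (20 - 10) - 16 = 22

P + Q = (10, 22)


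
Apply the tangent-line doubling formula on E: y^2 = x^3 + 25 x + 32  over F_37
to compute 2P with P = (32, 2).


Doubling: s = (3 x1^2 + a) / (2 y1)
s = (3*32^2 + 25) / (2*2) mod 37 = 25
x3 = s^2 - 2 x1 mod 37 = 25^2 - 2*32 = 6
y3 = s (x1 - x3) - y1 mod 37 = 25 * (32 - 6) - 2 = 19

2P = (6, 19)


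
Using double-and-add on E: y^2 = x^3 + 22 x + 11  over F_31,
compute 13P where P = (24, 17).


k = 13 = 1101_2 (binary, LSB first: 1011)
Double-and-add from P = (24, 17):
  bit 0 = 1: acc = O + (24, 17) = (24, 17)
  bit 1 = 0: acc unchanged = (24, 17)
  bit 2 = 1: acc = (24, 17) + (6, 7) = (17, 11)
  bit 3 = 1: acc = (17, 11) + (4, 16) = (14, 26)

13P = (14, 26)


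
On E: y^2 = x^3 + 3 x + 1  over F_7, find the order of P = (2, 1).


Compute successive multiples of P until we hit O:
  1P = (2, 1)
  2P = (5, 1)
  3P = (0, 6)
  4P = (6, 2)
  5P = (3, 4)
  6P = (4, 0)
  7P = (3, 3)
  8P = (6, 5)
  ... (continuing to 12P)
  12P = O

ord(P) = 12


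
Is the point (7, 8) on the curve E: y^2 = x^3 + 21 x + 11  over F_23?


Check whether y^2 = x^3 + 21 x + 11 (mod 23) for (x, y) = (7, 8).
LHS: y^2 = 8^2 mod 23 = 18
RHS: x^3 + 21 x + 11 = 7^3 + 21*7 + 11 mod 23 = 18
LHS = RHS

Yes, on the curve


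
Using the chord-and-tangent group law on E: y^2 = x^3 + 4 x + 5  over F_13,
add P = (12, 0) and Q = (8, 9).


P != Q, so use the chord formula.
s = (y2 - y1) / (x2 - x1) = (9) / (9) mod 13 = 1
x3 = s^2 - x1 - x2 mod 13 = 1^2 - 12 - 8 = 7
y3 = s (x1 - x3) - y1 mod 13 = 1 * (12 - 7) - 0 = 5

P + Q = (7, 5)


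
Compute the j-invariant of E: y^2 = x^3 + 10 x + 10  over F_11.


Delta = -16(4 a^3 + 27 b^2) mod 11 = 6
-1728 * (4 a)^3 = -1728 * (4*10)^3 mod 11 = 9
j = 9 * 6^(-1) mod 11 = 7

j = 7 (mod 11)


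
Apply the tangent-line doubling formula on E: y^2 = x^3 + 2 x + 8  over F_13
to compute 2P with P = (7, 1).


Doubling: s = (3 x1^2 + a) / (2 y1)
s = (3*7^2 + 2) / (2*1) mod 13 = 3
x3 = s^2 - 2 x1 mod 13 = 3^2 - 2*7 = 8
y3 = s (x1 - x3) - y1 mod 13 = 3 * (7 - 8) - 1 = 9

2P = (8, 9)


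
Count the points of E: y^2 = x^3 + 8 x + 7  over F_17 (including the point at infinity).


For each x in F_17, count y with y^2 = x^3 + 8 x + 7 mod 17:
  x = 1: RHS = 16, y in [4, 13]  -> 2 point(s)
  x = 4: RHS = 1, y in [1, 16]  -> 2 point(s)
  x = 5: RHS = 2, y in [6, 11]  -> 2 point(s)
  x = 6: RHS = 16, y in [4, 13]  -> 2 point(s)
  x = 7: RHS = 15, y in [7, 10]  -> 2 point(s)
  x = 9: RHS = 9, y in [3, 14]  -> 2 point(s)
  x = 10: RHS = 16, y in [4, 13]  -> 2 point(s)
  x = 11: RHS = 15, y in [7, 10]  -> 2 point(s)
  x = 13: RHS = 13, y in [8, 9]  -> 2 point(s)
  x = 15: RHS = 0, y in [0]  -> 1 point(s)
  x = 16: RHS = 15, y in [7, 10]  -> 2 point(s)
Affine points: 21. Add the point at infinity: total = 22.

#E(F_17) = 22


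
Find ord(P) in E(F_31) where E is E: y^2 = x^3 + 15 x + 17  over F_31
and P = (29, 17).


Compute successive multiples of P until we hit O:
  1P = (29, 17)
  2P = (23, 6)
  3P = (28, 21)
  4P = (21, 13)
  5P = (20, 3)
  6P = (7, 0)
  7P = (20, 28)
  8P = (21, 18)
  ... (continuing to 12P)
  12P = O

ord(P) = 12


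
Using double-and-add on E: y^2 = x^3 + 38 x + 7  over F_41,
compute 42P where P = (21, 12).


k = 42 = 101010_2 (binary, LSB first: 010101)
Double-and-add from P = (21, 12):
  bit 0 = 0: acc unchanged = O
  bit 1 = 1: acc = O + (31, 12) = (31, 12)
  bit 2 = 0: acc unchanged = (31, 12)
  bit 3 = 1: acc = (31, 12) + (4, 31) = (16, 23)
  bit 4 = 0: acc unchanged = (16, 23)
  bit 5 = 1: acc = (16, 23) + (15, 37) = (1, 13)

42P = (1, 13)


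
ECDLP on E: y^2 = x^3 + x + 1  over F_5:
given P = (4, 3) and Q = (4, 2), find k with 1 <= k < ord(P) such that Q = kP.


Enumerate multiples of P until we hit Q = (4, 2):
  1P = (4, 3)
  2P = (3, 1)
  3P = (2, 1)
  4P = (0, 1)
  5P = (0, 4)
  6P = (2, 4)
  7P = (3, 4)
  8P = (4, 2)
Match found at i = 8.

k = 8


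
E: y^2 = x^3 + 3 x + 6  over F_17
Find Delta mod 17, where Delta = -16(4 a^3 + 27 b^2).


4 a^3 + 27 b^2 = 4*3^3 + 27*6^2 = 108 + 972 = 1080
Delta = -16 * (1080) = -17280
Delta mod 17 = 9

Delta = 9 (mod 17)


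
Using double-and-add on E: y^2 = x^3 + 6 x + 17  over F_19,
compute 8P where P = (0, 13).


k = 8 = 1000_2 (binary, LSB first: 0001)
Double-and-add from P = (0, 13):
  bit 0 = 0: acc unchanged = O
  bit 1 = 0: acc unchanged = O
  bit 2 = 0: acc unchanged = O
  bit 3 = 1: acc = O + (3, 10) = (3, 10)

8P = (3, 10)


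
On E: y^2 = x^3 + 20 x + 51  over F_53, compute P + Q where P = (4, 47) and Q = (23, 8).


P != Q, so use the chord formula.
s = (y2 - y1) / (x2 - x1) = (14) / (19) mod 53 = 37
x3 = s^2 - x1 - x2 mod 53 = 37^2 - 4 - 23 = 17
y3 = s (x1 - x3) - y1 mod 53 = 37 * (4 - 17) - 47 = 2

P + Q = (17, 2)


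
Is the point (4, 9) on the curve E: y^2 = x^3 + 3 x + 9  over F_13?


Check whether y^2 = x^3 + 3 x + 9 (mod 13) for (x, y) = (4, 9).
LHS: y^2 = 9^2 mod 13 = 3
RHS: x^3 + 3 x + 9 = 4^3 + 3*4 + 9 mod 13 = 7
LHS != RHS

No, not on the curve


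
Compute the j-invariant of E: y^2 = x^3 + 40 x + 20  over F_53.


Delta = -16(4 a^3 + 27 b^2) mod 53 = 32
-1728 * (4 a)^3 = -1728 * (4*40)^3 mod 53 = 21
j = 21 * 32^(-1) mod 53 = 52

j = 52 (mod 53)


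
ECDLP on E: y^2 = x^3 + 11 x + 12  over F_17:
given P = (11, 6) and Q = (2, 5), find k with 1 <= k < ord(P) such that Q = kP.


Enumerate multiples of P until we hit Q = (2, 5):
  1P = (11, 6)
  2P = (12, 11)
  3P = (2, 5)
Match found at i = 3.

k = 3


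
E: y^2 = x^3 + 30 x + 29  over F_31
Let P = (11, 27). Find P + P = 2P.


Doubling: s = (3 x1^2 + a) / (2 y1)
s = (3*11^2 + 30) / (2*27) mod 31 = 9
x3 = s^2 - 2 x1 mod 31 = 9^2 - 2*11 = 28
y3 = s (x1 - x3) - y1 mod 31 = 9 * (11 - 28) - 27 = 6

2P = (28, 6)


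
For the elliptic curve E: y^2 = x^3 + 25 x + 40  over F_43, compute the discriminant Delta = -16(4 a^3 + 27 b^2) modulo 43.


4 a^3 + 27 b^2 = 4*25^3 + 27*40^2 = 62500 + 43200 = 105700
Delta = -16 * (105700) = -1691200
Delta mod 43 = 33

Delta = 33 (mod 43)


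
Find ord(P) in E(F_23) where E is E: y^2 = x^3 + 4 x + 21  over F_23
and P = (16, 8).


Compute successive multiples of P until we hit O:
  1P = (16, 8)
  2P = (9, 2)
  3P = (10, 7)
  4P = (13, 4)
  5P = (6, 13)
  6P = (7, 22)
  7P = (1, 7)
  8P = (15, 12)
  ... (continuing to 27P)
  27P = O

ord(P) = 27


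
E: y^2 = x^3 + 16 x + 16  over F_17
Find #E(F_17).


For each x in F_17, count y with y^2 = x^3 + 16 x + 16 mod 17:
  x = 0: RHS = 16, y in [4, 13]  -> 2 point(s)
  x = 1: RHS = 16, y in [4, 13]  -> 2 point(s)
  x = 4: RHS = 8, y in [5, 12]  -> 2 point(s)
  x = 5: RHS = 0, y in [0]  -> 1 point(s)
  x = 12: RHS = 15, y in [7, 10]  -> 2 point(s)
  x = 14: RHS = 9, y in [3, 14]  -> 2 point(s)
  x = 16: RHS = 16, y in [4, 13]  -> 2 point(s)
Affine points: 13. Add the point at infinity: total = 14.

#E(F_17) = 14


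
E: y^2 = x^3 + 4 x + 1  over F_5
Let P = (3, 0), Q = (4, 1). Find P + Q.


P != Q, so use the chord formula.
s = (y2 - y1) / (x2 - x1) = (1) / (1) mod 5 = 1
x3 = s^2 - x1 - x2 mod 5 = 1^2 - 3 - 4 = 4
y3 = s (x1 - x3) - y1 mod 5 = 1 * (3 - 4) - 0 = 4

P + Q = (4, 4)


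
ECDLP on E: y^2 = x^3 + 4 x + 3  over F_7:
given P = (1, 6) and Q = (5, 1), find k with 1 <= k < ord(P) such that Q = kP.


Enumerate multiples of P until we hit Q = (5, 1):
  1P = (1, 6)
  2P = (5, 1)
Match found at i = 2.

k = 2


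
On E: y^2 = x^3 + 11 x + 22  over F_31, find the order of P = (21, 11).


Compute successive multiples of P until we hit O:
  1P = (21, 11)
  2P = (7, 15)
  3P = (17, 10)
  4P = (26, 11)
  5P = (15, 20)
  6P = (5, 27)
  7P = (6, 5)
  8P = (24, 25)
  ... (continuing to 34P)
  34P = O

ord(P) = 34


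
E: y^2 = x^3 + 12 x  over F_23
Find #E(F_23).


For each x in F_23, count y with y^2 = x^3 + 12 x + 0 mod 23:
  x = 0: RHS = 0, y in [0]  -> 1 point(s)
  x = 1: RHS = 13, y in [6, 17]  -> 2 point(s)
  x = 2: RHS = 9, y in [3, 20]  -> 2 point(s)
  x = 5: RHS = 1, y in [1, 22]  -> 2 point(s)
  x = 6: RHS = 12, y in [9, 14]  -> 2 point(s)
  x = 7: RHS = 13, y in [6, 17]  -> 2 point(s)
  x = 9: RHS = 9, y in [3, 20]  -> 2 point(s)
  x = 10: RHS = 16, y in [4, 19]  -> 2 point(s)
  x = 12: RHS = 9, y in [3, 20]  -> 2 point(s)
  x = 15: RHS = 13, y in [6, 17]  -> 2 point(s)
  x = 19: RHS = 3, y in [7, 16]  -> 2 point(s)
  x = 20: RHS = 6, y in [11, 12]  -> 2 point(s)
Affine points: 23. Add the point at infinity: total = 24.

#E(F_23) = 24


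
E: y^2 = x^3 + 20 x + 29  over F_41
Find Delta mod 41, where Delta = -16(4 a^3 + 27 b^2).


4 a^3 + 27 b^2 = 4*20^3 + 27*29^2 = 32000 + 22707 = 54707
Delta = -16 * (54707) = -875312
Delta mod 41 = 38

Delta = 38 (mod 41)


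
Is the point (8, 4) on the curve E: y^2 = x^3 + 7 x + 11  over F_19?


Check whether y^2 = x^3 + 7 x + 11 (mod 19) for (x, y) = (8, 4).
LHS: y^2 = 4^2 mod 19 = 16
RHS: x^3 + 7 x + 11 = 8^3 + 7*8 + 11 mod 19 = 9
LHS != RHS

No, not on the curve


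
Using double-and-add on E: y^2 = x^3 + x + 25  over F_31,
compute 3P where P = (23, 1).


k = 3 = 11_2 (binary, LSB first: 11)
Double-and-add from P = (23, 1):
  bit 0 = 1: acc = O + (23, 1) = (23, 1)
  bit 1 = 1: acc = (23, 1) + (5, 0) = (23, 30)

3P = (23, 30)


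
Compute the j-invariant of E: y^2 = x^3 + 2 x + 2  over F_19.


Delta = -16(4 a^3 + 27 b^2) mod 19 = 2
-1728 * (4 a)^3 = -1728 * (4*2)^3 mod 19 = 18
j = 18 * 2^(-1) mod 19 = 9

j = 9 (mod 19)


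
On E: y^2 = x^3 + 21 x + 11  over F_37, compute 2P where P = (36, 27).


Doubling: s = (3 x1^2 + a) / (2 y1)
s = (3*36^2 + 21) / (2*27) mod 37 = 21
x3 = s^2 - 2 x1 mod 37 = 21^2 - 2*36 = 36
y3 = s (x1 - x3) - y1 mod 37 = 21 * (36 - 36) - 27 = 10

2P = (36, 10)


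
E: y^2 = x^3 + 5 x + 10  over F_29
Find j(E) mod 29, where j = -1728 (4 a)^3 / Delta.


Delta = -16(4 a^3 + 27 b^2) mod 29 = 14
-1728 * (4 a)^3 = -1728 * (4*5)^3 mod 29 = 10
j = 10 * 14^(-1) mod 29 = 9

j = 9 (mod 29)


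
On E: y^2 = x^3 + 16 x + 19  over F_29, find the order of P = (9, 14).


Compute successive multiples of P until we hit O:
  1P = (9, 14)
  2P = (15, 3)
  3P = (14, 0)
  4P = (15, 26)
  5P = (9, 15)
  6P = O

ord(P) = 6


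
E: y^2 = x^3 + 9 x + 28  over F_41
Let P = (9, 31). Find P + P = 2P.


Doubling: s = (3 x1^2 + a) / (2 y1)
s = (3*9^2 + 9) / (2*31) mod 41 = 12
x3 = s^2 - 2 x1 mod 41 = 12^2 - 2*9 = 3
y3 = s (x1 - x3) - y1 mod 41 = 12 * (9 - 3) - 31 = 0

2P = (3, 0)


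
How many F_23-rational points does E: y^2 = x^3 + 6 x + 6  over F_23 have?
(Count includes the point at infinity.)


For each x in F_23, count y with y^2 = x^3 + 6 x + 6 mod 23:
  x = 0: RHS = 6, y in [11, 12]  -> 2 point(s)
  x = 1: RHS = 13, y in [6, 17]  -> 2 point(s)
  x = 2: RHS = 3, y in [7, 16]  -> 2 point(s)
  x = 4: RHS = 2, y in [5, 18]  -> 2 point(s)
  x = 5: RHS = 0, y in [0]  -> 1 point(s)
  x = 7: RHS = 0, y in [0]  -> 1 point(s)
  x = 10: RHS = 8, y in [10, 13]  -> 2 point(s)
  x = 11: RHS = 0, y in [0]  -> 1 point(s)
  x = 12: RHS = 12, y in [9, 14]  -> 2 point(s)
  x = 13: RHS = 4, y in [2, 21]  -> 2 point(s)
  x = 16: RHS = 12, y in [9, 14]  -> 2 point(s)
  x = 18: RHS = 12, y in [9, 14]  -> 2 point(s)
  x = 21: RHS = 9, y in [3, 20]  -> 2 point(s)
Affine points: 23. Add the point at infinity: total = 24.

#E(F_23) = 24


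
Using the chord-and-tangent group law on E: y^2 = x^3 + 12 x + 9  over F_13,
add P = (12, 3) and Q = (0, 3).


P != Q, so use the chord formula.
s = (y2 - y1) / (x2 - x1) = (0) / (1) mod 13 = 0
x3 = s^2 - x1 - x2 mod 13 = 0^2 - 12 - 0 = 1
y3 = s (x1 - x3) - y1 mod 13 = 0 * (12 - 1) - 3 = 10

P + Q = (1, 10)


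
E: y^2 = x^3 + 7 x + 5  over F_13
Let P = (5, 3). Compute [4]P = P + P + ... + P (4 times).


k = 4 = 100_2 (binary, LSB first: 001)
Double-and-add from P = (5, 3):
  bit 0 = 0: acc unchanged = O
  bit 1 = 0: acc unchanged = O
  bit 2 = 1: acc = O + (5, 10) = (5, 10)

4P = (5, 10)


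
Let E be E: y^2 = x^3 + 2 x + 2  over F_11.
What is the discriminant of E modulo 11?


4 a^3 + 27 b^2 = 4*2^3 + 27*2^2 = 32 + 108 = 140
Delta = -16 * (140) = -2240
Delta mod 11 = 4

Delta = 4 (mod 11)


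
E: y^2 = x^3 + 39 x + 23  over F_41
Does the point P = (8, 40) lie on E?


Check whether y^2 = x^3 + 39 x + 23 (mod 41) for (x, y) = (8, 40).
LHS: y^2 = 40^2 mod 41 = 1
RHS: x^3 + 39 x + 23 = 8^3 + 39*8 + 23 mod 41 = 27
LHS != RHS

No, not on the curve


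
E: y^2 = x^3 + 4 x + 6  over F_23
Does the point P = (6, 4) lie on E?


Check whether y^2 = x^3 + 4 x + 6 (mod 23) for (x, y) = (6, 4).
LHS: y^2 = 4^2 mod 23 = 16
RHS: x^3 + 4 x + 6 = 6^3 + 4*6 + 6 mod 23 = 16
LHS = RHS

Yes, on the curve


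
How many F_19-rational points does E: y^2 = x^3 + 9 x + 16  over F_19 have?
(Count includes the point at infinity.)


For each x in F_19, count y with y^2 = x^3 + 9 x + 16 mod 19:
  x = 0: RHS = 16, y in [4, 15]  -> 2 point(s)
  x = 1: RHS = 7, y in [8, 11]  -> 2 point(s)
  x = 2: RHS = 4, y in [2, 17]  -> 2 point(s)
  x = 6: RHS = 1, y in [1, 18]  -> 2 point(s)
  x = 7: RHS = 4, y in [2, 17]  -> 2 point(s)
  x = 8: RHS = 11, y in [7, 12]  -> 2 point(s)
  x = 9: RHS = 9, y in [3, 16]  -> 2 point(s)
  x = 10: RHS = 4, y in [2, 17]  -> 2 point(s)
  x = 12: RHS = 9, y in [3, 16]  -> 2 point(s)
  x = 14: RHS = 17, y in [6, 13]  -> 2 point(s)
  x = 15: RHS = 11, y in [7, 12]  -> 2 point(s)
  x = 16: RHS = 0, y in [0]  -> 1 point(s)
  x = 17: RHS = 9, y in [3, 16]  -> 2 point(s)
  x = 18: RHS = 6, y in [5, 14]  -> 2 point(s)
Affine points: 27. Add the point at infinity: total = 28.

#E(F_19) = 28


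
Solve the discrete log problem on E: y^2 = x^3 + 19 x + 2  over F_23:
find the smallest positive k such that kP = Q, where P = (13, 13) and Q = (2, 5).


Enumerate multiples of P until we hit Q = (2, 5):
  1P = (13, 13)
  2P = (21, 18)
  3P = (7, 8)
  4P = (12, 7)
  5P = (11, 22)
  6P = (2, 18)
  7P = (16, 3)
  8P = (0, 5)
  9P = (18, 14)
  10P = (4, 21)
  11P = (19, 0)
  12P = (4, 2)
  13P = (18, 9)
  14P = (0, 18)
  15P = (16, 20)
  16P = (2, 5)
Match found at i = 16.

k = 16


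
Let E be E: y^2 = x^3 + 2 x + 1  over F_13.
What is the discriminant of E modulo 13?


4 a^3 + 27 b^2 = 4*2^3 + 27*1^2 = 32 + 27 = 59
Delta = -16 * (59) = -944
Delta mod 13 = 5

Delta = 5 (mod 13)


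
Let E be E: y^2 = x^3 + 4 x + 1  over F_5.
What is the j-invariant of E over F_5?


Delta = -16(4 a^3 + 27 b^2) mod 5 = 2
-1728 * (4 a)^3 = -1728 * (4*4)^3 mod 5 = 2
j = 2 * 2^(-1) mod 5 = 1

j = 1 (mod 5)


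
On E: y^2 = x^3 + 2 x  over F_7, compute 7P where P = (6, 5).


k = 7 = 111_2 (binary, LSB first: 111)
Double-and-add from P = (6, 5):
  bit 0 = 1: acc = O + (6, 5) = (6, 5)
  bit 1 = 1: acc = (6, 5) + (4, 3) = (5, 3)
  bit 2 = 1: acc = (5, 3) + (0, 0) = (6, 2)

7P = (6, 2)


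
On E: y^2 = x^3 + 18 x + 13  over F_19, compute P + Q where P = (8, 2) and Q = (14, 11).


P != Q, so use the chord formula.
s = (y2 - y1) / (x2 - x1) = (9) / (6) mod 19 = 11
x3 = s^2 - x1 - x2 mod 19 = 11^2 - 8 - 14 = 4
y3 = s (x1 - x3) - y1 mod 19 = 11 * (8 - 4) - 2 = 4

P + Q = (4, 4)


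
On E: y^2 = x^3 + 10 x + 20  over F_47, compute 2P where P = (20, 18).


Doubling: s = (3 x1^2 + a) / (2 y1)
s = (3*20^2 + 10) / (2*18) mod 47 = 31
x3 = s^2 - 2 x1 mod 47 = 31^2 - 2*20 = 28
y3 = s (x1 - x3) - y1 mod 47 = 31 * (20 - 28) - 18 = 16

2P = (28, 16)


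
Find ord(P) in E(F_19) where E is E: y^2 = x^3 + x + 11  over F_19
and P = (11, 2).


Compute successive multiples of P until we hit O:
  1P = (11, 2)
  2P = (13, 6)
  3P = (18, 3)
  4P = (16, 0)
  5P = (18, 16)
  6P = (13, 13)
  7P = (11, 17)
  8P = O

ord(P) = 8


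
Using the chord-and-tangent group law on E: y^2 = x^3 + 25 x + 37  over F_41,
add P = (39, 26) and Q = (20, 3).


P != Q, so use the chord formula.
s = (y2 - y1) / (x2 - x1) = (18) / (22) mod 41 = 12
x3 = s^2 - x1 - x2 mod 41 = 12^2 - 39 - 20 = 3
y3 = s (x1 - x3) - y1 mod 41 = 12 * (39 - 3) - 26 = 37

P + Q = (3, 37)


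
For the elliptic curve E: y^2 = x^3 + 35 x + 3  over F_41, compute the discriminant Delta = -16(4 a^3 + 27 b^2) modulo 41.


4 a^3 + 27 b^2 = 4*35^3 + 27*3^2 = 171500 + 243 = 171743
Delta = -16 * (171743) = -2747888
Delta mod 41 = 14

Delta = 14 (mod 41)


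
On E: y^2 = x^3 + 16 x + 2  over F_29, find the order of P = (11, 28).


Compute successive multiples of P until we hit O:
  1P = (11, 28)
  2P = (8, 27)
  3P = (23, 26)
  4P = (20, 17)
  5P = (2, 19)
  6P = (17, 24)
  7P = (24, 0)
  8P = (17, 5)
  ... (continuing to 14P)
  14P = O

ord(P) = 14


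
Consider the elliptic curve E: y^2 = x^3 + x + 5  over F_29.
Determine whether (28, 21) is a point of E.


Check whether y^2 = x^3 + 1 x + 5 (mod 29) for (x, y) = (28, 21).
LHS: y^2 = 21^2 mod 29 = 6
RHS: x^3 + 1 x + 5 = 28^3 + 1*28 + 5 mod 29 = 3
LHS != RHS

No, not on the curve


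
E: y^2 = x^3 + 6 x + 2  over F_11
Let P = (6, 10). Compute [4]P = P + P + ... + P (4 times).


k = 4 = 100_2 (binary, LSB first: 001)
Double-and-add from P = (6, 10):
  bit 0 = 0: acc unchanged = O
  bit 1 = 0: acc unchanged = O
  bit 2 = 1: acc = O + (5, 5) = (5, 5)

4P = (5, 5)


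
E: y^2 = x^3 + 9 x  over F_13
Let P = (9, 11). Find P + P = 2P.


Doubling: s = (3 x1^2 + a) / (2 y1)
s = (3*9^2 + 9) / (2*11) mod 13 = 2
x3 = s^2 - 2 x1 mod 13 = 2^2 - 2*9 = 12
y3 = s (x1 - x3) - y1 mod 13 = 2 * (9 - 12) - 11 = 9

2P = (12, 9)


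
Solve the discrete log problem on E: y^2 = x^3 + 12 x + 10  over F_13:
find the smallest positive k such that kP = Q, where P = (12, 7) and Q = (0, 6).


Enumerate multiples of P until we hit Q = (0, 6):
  1P = (12, 7)
  2P = (6, 5)
  3P = (11, 2)
  4P = (2, 4)
  5P = (0, 7)
  6P = (1, 6)
  7P = (10, 5)
  8P = (5, 0)
  9P = (10, 8)
  10P = (1, 7)
  11P = (0, 6)
Match found at i = 11.

k = 11


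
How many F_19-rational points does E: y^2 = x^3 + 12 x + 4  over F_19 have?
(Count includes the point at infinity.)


For each x in F_19, count y with y^2 = x^3 + 12 x + 4 mod 19:
  x = 0: RHS = 4, y in [2, 17]  -> 2 point(s)
  x = 1: RHS = 17, y in [6, 13]  -> 2 point(s)
  x = 2: RHS = 17, y in [6, 13]  -> 2 point(s)
  x = 6: RHS = 7, y in [8, 11]  -> 2 point(s)
  x = 8: RHS = 4, y in [2, 17]  -> 2 point(s)
  x = 9: RHS = 5, y in [9, 10]  -> 2 point(s)
  x = 11: RHS = 4, y in [2, 17]  -> 2 point(s)
  x = 13: RHS = 1, y in [1, 18]  -> 2 point(s)
  x = 14: RHS = 9, y in [3, 16]  -> 2 point(s)
  x = 15: RHS = 6, y in [5, 14]  -> 2 point(s)
  x = 16: RHS = 17, y in [6, 13]  -> 2 point(s)
Affine points: 22. Add the point at infinity: total = 23.

#E(F_19) = 23


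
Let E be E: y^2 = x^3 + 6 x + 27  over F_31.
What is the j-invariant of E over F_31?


Delta = -16(4 a^3 + 27 b^2) mod 31 = 3
-1728 * (4 a)^3 = -1728 * (4*6)^3 mod 31 = 15
j = 15 * 3^(-1) mod 31 = 5

j = 5 (mod 31)


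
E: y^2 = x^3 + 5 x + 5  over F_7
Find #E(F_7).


For each x in F_7, count y with y^2 = x^3 + 5 x + 5 mod 7:
  x = 1: RHS = 4, y in [2, 5]  -> 2 point(s)
  x = 2: RHS = 2, y in [3, 4]  -> 2 point(s)
  x = 5: RHS = 1, y in [1, 6]  -> 2 point(s)
Affine points: 6. Add the point at infinity: total = 7.

#E(F_7) = 7


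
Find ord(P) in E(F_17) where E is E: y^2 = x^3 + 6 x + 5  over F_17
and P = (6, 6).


Compute successive multiples of P until we hit O:
  1P = (6, 6)
  2P = (6, 11)
  3P = O

ord(P) = 3


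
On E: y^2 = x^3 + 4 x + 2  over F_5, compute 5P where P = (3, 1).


k = 5 = 101_2 (binary, LSB first: 101)
Double-and-add from P = (3, 1):
  bit 0 = 1: acc = O + (3, 1) = (3, 1)
  bit 1 = 0: acc unchanged = (3, 1)
  bit 2 = 1: acc = (3, 1) + (3, 1) = (3, 4)

5P = (3, 4)


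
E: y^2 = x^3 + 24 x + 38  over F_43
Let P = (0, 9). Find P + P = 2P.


Doubling: s = (3 x1^2 + a) / (2 y1)
s = (3*0^2 + 24) / (2*9) mod 43 = 30
x3 = s^2 - 2 x1 mod 43 = 30^2 - 2*0 = 40
y3 = s (x1 - x3) - y1 mod 43 = 30 * (0 - 40) - 9 = 38

2P = (40, 38)


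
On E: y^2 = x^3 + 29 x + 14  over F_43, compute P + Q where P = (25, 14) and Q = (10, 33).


P != Q, so use the chord formula.
s = (y2 - y1) / (x2 - x1) = (19) / (28) mod 43 = 36
x3 = s^2 - x1 - x2 mod 43 = 36^2 - 25 - 10 = 14
y3 = s (x1 - x3) - y1 mod 43 = 36 * (25 - 14) - 14 = 38

P + Q = (14, 38)


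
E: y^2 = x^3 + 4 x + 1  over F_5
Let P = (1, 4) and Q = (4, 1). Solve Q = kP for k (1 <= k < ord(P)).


Enumerate multiples of P until we hit Q = (4, 1):
  1P = (1, 4)
  2P = (4, 4)
  3P = (0, 1)
  4P = (3, 0)
  5P = (0, 4)
  6P = (4, 1)
Match found at i = 6.

k = 6


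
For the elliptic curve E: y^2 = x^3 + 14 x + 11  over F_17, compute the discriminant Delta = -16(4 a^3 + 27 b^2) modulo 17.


4 a^3 + 27 b^2 = 4*14^3 + 27*11^2 = 10976 + 3267 = 14243
Delta = -16 * (14243) = -227888
Delta mod 17 = 14

Delta = 14 (mod 17)


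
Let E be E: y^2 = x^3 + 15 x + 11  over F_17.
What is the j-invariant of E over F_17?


Delta = -16(4 a^3 + 27 b^2) mod 17 = 5
-1728 * (4 a)^3 = -1728 * (4*15)^3 mod 17 = 5
j = 5 * 5^(-1) mod 17 = 1

j = 1 (mod 17)


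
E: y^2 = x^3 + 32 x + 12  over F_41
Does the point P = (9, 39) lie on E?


Check whether y^2 = x^3 + 32 x + 12 (mod 41) for (x, y) = (9, 39).
LHS: y^2 = 39^2 mod 41 = 4
RHS: x^3 + 32 x + 12 = 9^3 + 32*9 + 12 mod 41 = 4
LHS = RHS

Yes, on the curve


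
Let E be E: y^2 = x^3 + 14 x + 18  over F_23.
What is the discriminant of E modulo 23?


4 a^3 + 27 b^2 = 4*14^3 + 27*18^2 = 10976 + 8748 = 19724
Delta = -16 * (19724) = -315584
Delta mod 23 = 22

Delta = 22 (mod 23)


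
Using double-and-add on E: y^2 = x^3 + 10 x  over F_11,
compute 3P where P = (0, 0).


k = 3 = 11_2 (binary, LSB first: 11)
Double-and-add from P = (0, 0):
  bit 0 = 1: acc = O + (0, 0) = (0, 0)
  bit 1 = 1: acc = (0, 0) + O = (0, 0)

3P = (0, 0)


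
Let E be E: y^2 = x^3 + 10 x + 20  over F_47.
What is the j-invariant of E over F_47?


Delta = -16(4 a^3 + 27 b^2) mod 47 = 33
-1728 * (4 a)^3 = -1728 * (4*10)^3 mod 47 = 34
j = 34 * 33^(-1) mod 47 = 11

j = 11 (mod 47)


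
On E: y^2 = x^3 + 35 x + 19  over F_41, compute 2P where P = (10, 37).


Doubling: s = (3 x1^2 + a) / (2 y1)
s = (3*10^2 + 35) / (2*37) mod 41 = 35
x3 = s^2 - 2 x1 mod 41 = 35^2 - 2*10 = 16
y3 = s (x1 - x3) - y1 mod 41 = 35 * (10 - 16) - 37 = 40

2P = (16, 40)


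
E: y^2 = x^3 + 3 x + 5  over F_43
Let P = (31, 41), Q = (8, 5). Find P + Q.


P != Q, so use the chord formula.
s = (y2 - y1) / (x2 - x1) = (7) / (20) mod 43 = 24
x3 = s^2 - x1 - x2 mod 43 = 24^2 - 31 - 8 = 21
y3 = s (x1 - x3) - y1 mod 43 = 24 * (31 - 21) - 41 = 27

P + Q = (21, 27)


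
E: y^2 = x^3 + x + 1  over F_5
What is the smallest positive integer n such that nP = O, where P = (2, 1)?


Compute successive multiples of P until we hit O:
  1P = (2, 1)
  2P = (2, 4)
  3P = O

ord(P) = 3


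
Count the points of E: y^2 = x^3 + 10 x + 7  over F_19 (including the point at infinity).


For each x in F_19, count y with y^2 = x^3 + 10 x + 7 mod 19:
  x = 0: RHS = 7, y in [8, 11]  -> 2 point(s)
  x = 2: RHS = 16, y in [4, 15]  -> 2 point(s)
  x = 3: RHS = 7, y in [8, 11]  -> 2 point(s)
  x = 4: RHS = 16, y in [4, 15]  -> 2 point(s)
  x = 5: RHS = 11, y in [7, 12]  -> 2 point(s)
  x = 6: RHS = 17, y in [6, 13]  -> 2 point(s)
  x = 9: RHS = 9, y in [3, 16]  -> 2 point(s)
  x = 10: RHS = 5, y in [9, 10]  -> 2 point(s)
  x = 11: RHS = 4, y in [2, 17]  -> 2 point(s)
  x = 13: RHS = 16, y in [4, 15]  -> 2 point(s)
  x = 15: RHS = 17, y in [6, 13]  -> 2 point(s)
  x = 16: RHS = 7, y in [8, 11]  -> 2 point(s)
  x = 17: RHS = 17, y in [6, 13]  -> 2 point(s)
Affine points: 26. Add the point at infinity: total = 27.

#E(F_19) = 27


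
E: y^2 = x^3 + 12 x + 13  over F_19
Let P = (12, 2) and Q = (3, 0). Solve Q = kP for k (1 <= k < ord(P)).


Enumerate multiples of P until we hit Q = (3, 0):
  1P = (12, 2)
  2P = (4, 12)
  3P = (1, 8)
  4P = (3, 0)
Match found at i = 4.

k = 4


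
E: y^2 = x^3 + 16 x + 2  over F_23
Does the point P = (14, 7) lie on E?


Check whether y^2 = x^3 + 16 x + 2 (mod 23) for (x, y) = (14, 7).
LHS: y^2 = 7^2 mod 23 = 3
RHS: x^3 + 16 x + 2 = 14^3 + 16*14 + 2 mod 23 = 3
LHS = RHS

Yes, on the curve


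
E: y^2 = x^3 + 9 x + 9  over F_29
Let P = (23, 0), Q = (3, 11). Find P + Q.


P != Q, so use the chord formula.
s = (y2 - y1) / (x2 - x1) = (11) / (9) mod 29 = 27
x3 = s^2 - x1 - x2 mod 29 = 27^2 - 23 - 3 = 7
y3 = s (x1 - x3) - y1 mod 29 = 27 * (23 - 7) - 0 = 26

P + Q = (7, 26)


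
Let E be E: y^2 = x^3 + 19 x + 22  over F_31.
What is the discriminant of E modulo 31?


4 a^3 + 27 b^2 = 4*19^3 + 27*22^2 = 27436 + 13068 = 40504
Delta = -16 * (40504) = -648064
Delta mod 31 = 22

Delta = 22 (mod 31)


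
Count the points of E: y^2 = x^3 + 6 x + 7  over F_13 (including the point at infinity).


For each x in F_13, count y with y^2 = x^3 + 6 x + 7 mod 13:
  x = 1: RHS = 1, y in [1, 12]  -> 2 point(s)
  x = 2: RHS = 1, y in [1, 12]  -> 2 point(s)
  x = 3: RHS = 0, y in [0]  -> 1 point(s)
  x = 4: RHS = 4, y in [2, 11]  -> 2 point(s)
  x = 6: RHS = 12, y in [5, 8]  -> 2 point(s)
  x = 9: RHS = 10, y in [6, 7]  -> 2 point(s)
  x = 10: RHS = 1, y in [1, 12]  -> 2 point(s)
  x = 11: RHS = 0, y in [0]  -> 1 point(s)
  x = 12: RHS = 0, y in [0]  -> 1 point(s)
Affine points: 15. Add the point at infinity: total = 16.

#E(F_13) = 16


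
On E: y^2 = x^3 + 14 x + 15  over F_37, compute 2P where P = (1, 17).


k = 2 = 10_2 (binary, LSB first: 01)
Double-and-add from P = (1, 17):
  bit 0 = 0: acc unchanged = O
  bit 1 = 1: acc = O + (26, 26) = (26, 26)

2P = (26, 26)


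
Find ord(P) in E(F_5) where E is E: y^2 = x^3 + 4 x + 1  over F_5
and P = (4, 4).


Compute successive multiples of P until we hit O:
  1P = (4, 4)
  2P = (3, 0)
  3P = (4, 1)
  4P = O

ord(P) = 4


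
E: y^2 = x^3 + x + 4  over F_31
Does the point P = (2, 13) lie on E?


Check whether y^2 = x^3 + 1 x + 4 (mod 31) for (x, y) = (2, 13).
LHS: y^2 = 13^2 mod 31 = 14
RHS: x^3 + 1 x + 4 = 2^3 + 1*2 + 4 mod 31 = 14
LHS = RHS

Yes, on the curve


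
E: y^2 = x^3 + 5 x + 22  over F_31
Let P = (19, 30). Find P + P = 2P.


Doubling: s = (3 x1^2 + a) / (2 y1)
s = (3*19^2 + 5) / (2*30) mod 31 = 14
x3 = s^2 - 2 x1 mod 31 = 14^2 - 2*19 = 3
y3 = s (x1 - x3) - y1 mod 31 = 14 * (19 - 3) - 30 = 8

2P = (3, 8)


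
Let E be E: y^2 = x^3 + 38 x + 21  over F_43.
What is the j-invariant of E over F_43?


Delta = -16(4 a^3 + 27 b^2) mod 43 = 23
-1728 * (4 a)^3 = -1728 * (4*38)^3 mod 43 = 16
j = 16 * 23^(-1) mod 43 = 25

j = 25 (mod 43)


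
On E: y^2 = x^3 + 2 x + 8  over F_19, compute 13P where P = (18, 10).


k = 13 = 1101_2 (binary, LSB first: 1011)
Double-and-add from P = (18, 10):
  bit 0 = 1: acc = O + (18, 10) = (18, 10)
  bit 1 = 0: acc unchanged = (18, 10)
  bit 2 = 1: acc = (18, 10) + (4, 2) = (14, 14)
  bit 3 = 1: acc = (14, 14) + (1, 7) = (8, 17)

13P = (8, 17)


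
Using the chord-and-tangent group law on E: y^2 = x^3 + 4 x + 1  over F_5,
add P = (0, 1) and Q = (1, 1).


P != Q, so use the chord formula.
s = (y2 - y1) / (x2 - x1) = (0) / (1) mod 5 = 0
x3 = s^2 - x1 - x2 mod 5 = 0^2 - 0 - 1 = 4
y3 = s (x1 - x3) - y1 mod 5 = 0 * (0 - 4) - 1 = 4

P + Q = (4, 4)


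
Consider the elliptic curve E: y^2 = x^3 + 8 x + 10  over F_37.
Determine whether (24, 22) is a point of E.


Check whether y^2 = x^3 + 8 x + 10 (mod 37) for (x, y) = (24, 22).
LHS: y^2 = 22^2 mod 37 = 3
RHS: x^3 + 8 x + 10 = 24^3 + 8*24 + 10 mod 37 = 3
LHS = RHS

Yes, on the curve


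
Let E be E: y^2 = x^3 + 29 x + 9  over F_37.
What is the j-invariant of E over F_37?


Delta = -16(4 a^3 + 27 b^2) mod 37 = 33
-1728 * (4 a)^3 = -1728 * (4*29)^3 mod 37 = 6
j = 6 * 33^(-1) mod 37 = 17

j = 17 (mod 37)


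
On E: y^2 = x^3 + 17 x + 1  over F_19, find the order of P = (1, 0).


Compute successive multiples of P until we hit O:
  1P = (1, 0)
  2P = O

ord(P) = 2


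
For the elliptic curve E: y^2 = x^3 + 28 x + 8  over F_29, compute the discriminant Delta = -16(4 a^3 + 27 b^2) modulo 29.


4 a^3 + 27 b^2 = 4*28^3 + 27*8^2 = 87808 + 1728 = 89536
Delta = -16 * (89536) = -1432576
Delta mod 29 = 24

Delta = 24 (mod 29)


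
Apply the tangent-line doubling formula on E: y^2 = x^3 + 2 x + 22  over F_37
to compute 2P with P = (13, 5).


Doubling: s = (3 x1^2 + a) / (2 y1)
s = (3*13^2 + 2) / (2*5) mod 37 = 25
x3 = s^2 - 2 x1 mod 37 = 25^2 - 2*13 = 7
y3 = s (x1 - x3) - y1 mod 37 = 25 * (13 - 7) - 5 = 34

2P = (7, 34)


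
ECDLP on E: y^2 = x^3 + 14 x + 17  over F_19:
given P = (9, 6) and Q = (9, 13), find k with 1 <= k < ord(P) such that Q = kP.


Enumerate multiples of P until we hit Q = (9, 13):
  1P = (9, 6)
  2P = (17, 0)
  3P = (9, 13)
Match found at i = 3.

k = 3


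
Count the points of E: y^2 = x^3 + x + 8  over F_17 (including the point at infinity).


For each x in F_17, count y with y^2 = x^3 + 1 x + 8 mod 17:
  x = 0: RHS = 8, y in [5, 12]  -> 2 point(s)
  x = 2: RHS = 1, y in [1, 16]  -> 2 point(s)
  x = 3: RHS = 4, y in [2, 15]  -> 2 point(s)
  x = 4: RHS = 8, y in [5, 12]  -> 2 point(s)
  x = 5: RHS = 2, y in [6, 11]  -> 2 point(s)
  x = 6: RHS = 9, y in [3, 14]  -> 2 point(s)
  x = 7: RHS = 1, y in [1, 16]  -> 2 point(s)
  x = 8: RHS = 1, y in [1, 16]  -> 2 point(s)
  x = 9: RHS = 15, y in [7, 10]  -> 2 point(s)
  x = 10: RHS = 15, y in [7, 10]  -> 2 point(s)
  x = 13: RHS = 8, y in [5, 12]  -> 2 point(s)
  x = 15: RHS = 15, y in [7, 10]  -> 2 point(s)
Affine points: 24. Add the point at infinity: total = 25.

#E(F_17) = 25
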